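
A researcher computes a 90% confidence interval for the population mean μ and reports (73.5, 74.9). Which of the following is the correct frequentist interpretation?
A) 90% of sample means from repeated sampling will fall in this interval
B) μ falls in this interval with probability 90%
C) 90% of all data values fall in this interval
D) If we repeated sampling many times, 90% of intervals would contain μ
D

A) Wrong — coverage applies to intervals containing μ, not to future x̄ values.
B) Wrong — μ is fixed; the randomness lives in the interval, not in μ.
C) Wrong — a CI is about the parameter μ, not individual data values.
D) Correct — this is the frequentist long-run coverage interpretation.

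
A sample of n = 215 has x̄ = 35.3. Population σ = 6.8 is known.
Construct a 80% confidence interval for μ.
(34.71, 35.89)

z-interval (σ known):
z* = 1.282 for 80% confidence

Margin of error = z* · σ/√n = 1.282 · 6.8/√215 = 0.59

CI: (35.3 - 0.59, 35.3 + 0.59) = (34.71, 35.89)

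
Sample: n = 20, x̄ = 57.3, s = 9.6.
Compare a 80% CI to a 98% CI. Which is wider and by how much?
98% CI is wider by 5.20

df = 19
80% CI: t* = 1.328, (54.45, 60.15), width = 2 · t* · s/√n = 5.70
98% CI: t* = 2.539, (51.85, 62.75), width = 2 · t* · s/√n = 10.90

The 98% CI is wider by 10.90 - 5.70 = 5.20.
Higher confidence requires a wider interval.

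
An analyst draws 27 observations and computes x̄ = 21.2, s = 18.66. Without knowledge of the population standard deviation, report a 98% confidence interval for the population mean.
(12.30, 30.10)

t-interval (σ unknown):
df = n - 1 = 26
t* = 2.479 for 98% confidence

Margin of error = t* · s/√n = 2.479 · 18.66/√27 = 8.90

CI: (12.30, 30.10)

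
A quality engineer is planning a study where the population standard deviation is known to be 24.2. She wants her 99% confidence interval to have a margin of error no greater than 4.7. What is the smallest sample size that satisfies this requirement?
n ≥ 176

For margin E ≤ 4.7:
n ≥ (z* · σ / E)²
n ≥ (2.576 · 24.2 / 4.7)²
n ≥ 175.92

Minimum n = 176 (rounding up)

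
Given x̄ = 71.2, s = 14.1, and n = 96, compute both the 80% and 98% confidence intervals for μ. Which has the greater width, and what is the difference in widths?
98% CI is wider by 3.09

df = 95
80% CI: t* = 1.291, (69.34, 73.06), width = 2 · t* · s/√n = 3.72
98% CI: t* = 2.366, (67.80, 74.60), width = 2 · t* · s/√n = 6.81

The 98% CI is wider by 6.81 - 3.72 = 3.09.
Higher confidence requires a wider interval.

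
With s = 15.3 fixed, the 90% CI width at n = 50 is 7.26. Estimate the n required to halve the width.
n ≈ 200

CI width ∝ 1/√n
To reduce width by factor 2, need √n to grow by 2 → need 2² = 4 times as many samples.

Current: n = 50, width = 7.26
New: n = 200, width ≈ 3.58

Width reduced by factor of 7.26/3.58 = 2.03.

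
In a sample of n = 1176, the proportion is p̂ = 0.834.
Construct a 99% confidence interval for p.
(0.806, 0.862)

Proportion CI:
SE = √(p̂(1-p̂)/n) = √(0.834 · 0.166 / 1176) = 0.01085

z* = 2.576
Margin = z* · SE = 2.576 · 0.01085 = 0.0279

CI: 0.834 ± 0.0279 = (0.806, 0.862)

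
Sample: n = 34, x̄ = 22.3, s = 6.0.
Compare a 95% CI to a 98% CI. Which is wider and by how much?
98% CI is wider by 0.84

df = 33
95% CI: t* = 2.035, (20.21, 24.39), width = 2 · t* · s/√n = 4.19
98% CI: t* = 2.445, (19.78, 24.82), width = 2 · t* · s/√n = 5.03

The 98% CI is wider by 5.03 - 4.19 = 0.84.
Higher confidence requires a wider interval.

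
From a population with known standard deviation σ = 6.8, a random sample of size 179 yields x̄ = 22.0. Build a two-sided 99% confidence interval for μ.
(20.69, 23.31)

z-interval (σ known):
z* = 2.576 for 99% confidence

Margin of error = z* · σ/√n = 2.576 · 6.8/√179 = 1.31

CI: (22.0 - 1.31, 22.0 + 1.31) = (20.69, 23.31)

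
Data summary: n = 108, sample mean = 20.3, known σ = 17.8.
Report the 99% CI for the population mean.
(15.89, 24.71)

z-interval (σ known):
z* = 2.576 for 99% confidence

Margin of error = z* · σ/√n = 2.576 · 17.8/√108 = 4.41

CI: (20.3 - 4.41, 20.3 + 4.41) = (15.89, 24.71)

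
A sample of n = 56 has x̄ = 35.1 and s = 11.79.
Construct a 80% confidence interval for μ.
(33.06, 37.14)

t-interval (σ unknown):
df = n - 1 = 55
t* = 1.297 for 80% confidence

Margin of error = t* · s/√n = 1.297 · 11.79/√56 = 2.04

CI: (33.06, 37.14)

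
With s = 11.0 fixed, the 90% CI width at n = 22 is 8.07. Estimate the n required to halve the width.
n ≈ 88

CI width ∝ 1/√n
To reduce width by factor 2, need √n to grow by 2 → need 2² = 4 times as many samples.

Current: n = 22, width = 8.07
New: n = 88, width ≈ 3.90

Width reduced by factor of 8.07/3.90 = 2.07.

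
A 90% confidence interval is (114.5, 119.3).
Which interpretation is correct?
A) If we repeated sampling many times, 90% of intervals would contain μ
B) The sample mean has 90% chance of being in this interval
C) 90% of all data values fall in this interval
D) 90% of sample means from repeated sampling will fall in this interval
A

A) Correct — this is the frequentist long-run coverage interpretation.
B) Wrong — x̄ is observed and sits in the interval by construction.
C) Wrong — a CI is about the parameter μ, not individual data values.
D) Wrong — coverage applies to intervals containing μ, not to future x̄ values.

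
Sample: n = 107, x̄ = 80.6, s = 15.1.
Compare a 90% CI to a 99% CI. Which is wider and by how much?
99% CI is wider by 2.82

df = 106
90% CI: t* = 1.659, (78.18, 83.02), width = 2 · t* · s/√n = 4.84
99% CI: t* = 2.623, (76.77, 84.43), width = 2 · t* · s/√n = 7.66

The 99% CI is wider by 7.66 - 4.84 = 2.82.
Higher confidence requires a wider interval.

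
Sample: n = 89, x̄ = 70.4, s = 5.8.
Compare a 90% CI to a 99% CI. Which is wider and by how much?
99% CI is wider by 1.20

df = 88
90% CI: t* = 1.662, (69.38, 71.42), width = 2 · t* · s/√n = 2.04
99% CI: t* = 2.633, (68.78, 72.02), width = 2 · t* · s/√n = 3.24

The 99% CI is wider by 3.24 - 2.04 = 1.20.
Higher confidence requires a wider interval.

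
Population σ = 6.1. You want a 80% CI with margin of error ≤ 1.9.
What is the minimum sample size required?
n ≥ 17

For margin E ≤ 1.9:
n ≥ (z* · σ / E)²
n ≥ (1.282 · 6.1 / 1.9)²
n ≥ 16.94

Minimum n = 17 (rounding up)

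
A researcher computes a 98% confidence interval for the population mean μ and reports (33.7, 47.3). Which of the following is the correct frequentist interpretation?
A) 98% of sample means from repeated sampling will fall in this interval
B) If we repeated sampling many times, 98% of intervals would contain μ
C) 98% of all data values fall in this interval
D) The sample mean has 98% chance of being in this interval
B

A) Wrong — coverage applies to intervals containing μ, not to future x̄ values.
B) Correct — this is the frequentist long-run coverage interpretation.
C) Wrong — a CI is about the parameter μ, not individual data values.
D) Wrong — x̄ is observed and sits in the interval by construction.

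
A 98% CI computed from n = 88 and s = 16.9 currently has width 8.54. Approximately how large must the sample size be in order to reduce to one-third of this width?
n ≈ 792

CI width ∝ 1/√n
To reduce width by factor 3, need √n to grow by 3 → need 3² = 9 times as many samples.

Current: n = 88, width = 8.54
New: n = 792, width ≈ 2.80

Width reduced by factor of 8.54/2.80 = 3.05.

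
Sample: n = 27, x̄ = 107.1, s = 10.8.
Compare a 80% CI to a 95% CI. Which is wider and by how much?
95% CI is wider by 3.08

df = 26
80% CI: t* = 1.315, (104.37, 109.83), width = 2 · t* · s/√n = 5.47
95% CI: t* = 2.056, (102.83, 111.37), width = 2 · t* · s/√n = 8.55

The 95% CI is wider by 8.55 - 5.47 = 3.08.
Higher confidence requires a wider interval.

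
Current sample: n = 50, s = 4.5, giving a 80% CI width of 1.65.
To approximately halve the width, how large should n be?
n ≈ 200

CI width ∝ 1/√n
To reduce width by factor 2, need √n to grow by 2 → need 2² = 4 times as many samples.

Current: n = 50, width = 1.65
New: n = 200, width ≈ 0.82

Width reduced by factor of 1.65/0.82 = 2.01.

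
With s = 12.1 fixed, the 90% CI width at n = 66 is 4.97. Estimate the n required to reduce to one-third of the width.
n ≈ 594

CI width ∝ 1/√n
To reduce width by factor 3, need √n to grow by 3 → need 3² = 9 times as many samples.

Current: n = 66, width = 4.97
New: n = 594, width ≈ 1.64

Width reduced by factor of 4.97/1.64 = 3.03.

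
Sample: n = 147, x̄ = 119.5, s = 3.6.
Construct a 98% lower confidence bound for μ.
μ ≥ 118.88

Lower bound (one-sided):
t* = 2.072 (one-sided for 98%)
Lower bound = x̄ - t* · s/√n = 119.5 - 2.072 · 3.6/√147 = 118.88

We are 98% confident that μ ≥ 118.88.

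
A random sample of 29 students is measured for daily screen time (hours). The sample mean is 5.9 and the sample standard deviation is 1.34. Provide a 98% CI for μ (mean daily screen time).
(5.29, 6.51)

t-interval (σ unknown):
df = n - 1 = 28
t* = 2.467 for 98% confidence

Margin of error = t* · s/√n = 2.467 · 1.34/√29 = 0.61

CI: (5.29, 6.51)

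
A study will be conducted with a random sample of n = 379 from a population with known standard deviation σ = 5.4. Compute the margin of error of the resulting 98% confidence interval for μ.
Margin of error = 0.65

Margin of error = z* · σ/√n
= 2.326 · 5.4/√379
= 2.326 · 5.4/19.4679
= 0.65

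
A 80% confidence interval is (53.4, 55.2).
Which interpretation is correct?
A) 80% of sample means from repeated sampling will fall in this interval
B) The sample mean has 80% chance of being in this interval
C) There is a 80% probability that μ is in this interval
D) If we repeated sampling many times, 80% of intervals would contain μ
D

A) Wrong — coverage applies to intervals containing μ, not to future x̄ values.
B) Wrong — x̄ is observed and sits in the interval by construction.
C) Wrong — μ is fixed; the randomness lives in the interval, not in μ.
D) Correct — this is the frequentist long-run coverage interpretation.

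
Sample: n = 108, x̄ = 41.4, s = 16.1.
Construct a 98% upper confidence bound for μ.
μ ≤ 44.62

Upper bound (one-sided):
t* = 2.079 (one-sided for 98%)
Upper bound = x̄ + t* · s/√n = 41.4 + 2.079 · 16.1/√108 = 44.62

We are 98% confident that μ ≤ 44.62.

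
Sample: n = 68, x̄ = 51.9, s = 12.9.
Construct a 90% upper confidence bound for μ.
μ ≤ 53.92

Upper bound (one-sided):
t* = 1.294 (one-sided for 90%)
Upper bound = x̄ + t* · s/√n = 51.9 + 1.294 · 12.9/√68 = 53.92

We are 90% confident that μ ≤ 53.92.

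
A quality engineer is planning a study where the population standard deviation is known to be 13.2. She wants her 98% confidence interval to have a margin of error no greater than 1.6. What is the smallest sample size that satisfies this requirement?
n ≥ 369

For margin E ≤ 1.6:
n ≥ (z* · σ / E)²
n ≥ (2.326 · 13.2 / 1.6)²
n ≥ 368.24

Minimum n = 369 (rounding up)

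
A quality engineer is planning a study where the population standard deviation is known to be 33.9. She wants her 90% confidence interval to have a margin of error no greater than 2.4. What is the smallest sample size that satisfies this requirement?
n ≥ 540

For margin E ≤ 2.4:
n ≥ (z* · σ / E)²
n ≥ (1.645 · 33.9 / 2.4)²
n ≥ 539.89

Minimum n = 540 (rounding up)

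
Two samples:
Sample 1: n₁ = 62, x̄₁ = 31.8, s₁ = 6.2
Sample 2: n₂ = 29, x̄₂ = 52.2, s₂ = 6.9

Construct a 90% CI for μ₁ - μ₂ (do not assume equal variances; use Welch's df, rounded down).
(-22.92, -17.88)

Difference: x̄₁ - x̄₂ = -20.40
SE = √(s₁²/n₁ + s₂²/n₂) = √(6.2²/62 + 6.9²/29) = 1.5039
df = 49.88 → 49 (Welch–Satterthwaite, rounded down)
t* = 1.677

CI: -20.40 ± 1.677 · 1.5039 = -20.40 ± 2.52 = (-22.92, -17.88)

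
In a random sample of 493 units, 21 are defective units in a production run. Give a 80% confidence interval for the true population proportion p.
(0.031, 0.054)

Proportion CI:
p̂ = 21/493 = 0.04260
SE = √(p̂(1-p̂)/n) = √(0.04260 · 0.95740 / 493) = 0.00910

z* = 1.282
Margin = z* · SE = 1.282 · 0.00910 = 0.0117

CI: 0.04260 ± 0.0117 = (0.031, 0.054)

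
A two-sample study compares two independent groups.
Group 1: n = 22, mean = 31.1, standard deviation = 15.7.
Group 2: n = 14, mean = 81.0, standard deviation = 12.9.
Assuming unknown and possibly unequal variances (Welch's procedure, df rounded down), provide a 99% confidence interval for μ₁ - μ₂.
(-63.09, -36.71)

Difference: x̄₁ - x̄₂ = -49.90
SE = √(s₁²/n₁ + s₂²/n₂) = √(15.7²/22 + 12.9²/14) = 4.8053
df = 31.65 → 31 (Welch–Satterthwaite, rounded down)
t* = 2.744

CI: -49.90 ± 2.744 · 4.8053 = -49.90 ± 13.19 = (-63.09, -36.71)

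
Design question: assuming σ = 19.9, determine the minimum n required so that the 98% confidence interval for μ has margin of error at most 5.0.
n ≥ 86

For margin E ≤ 5.0:
n ≥ (z* · σ / E)²
n ≥ (2.326 · 19.9 / 5.0)²
n ≥ 85.70

Minimum n = 86 (rounding up)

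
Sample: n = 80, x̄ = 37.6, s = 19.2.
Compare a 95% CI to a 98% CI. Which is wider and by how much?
98% CI is wider by 1.65

df = 79
95% CI: t* = 1.990, (33.33, 41.87), width = 2 · t* · s/√n = 8.54
98% CI: t* = 2.374, (32.50, 42.70), width = 2 · t* · s/√n = 10.19

The 98% CI is wider by 10.19 - 8.54 = 1.65.
Higher confidence requires a wider interval.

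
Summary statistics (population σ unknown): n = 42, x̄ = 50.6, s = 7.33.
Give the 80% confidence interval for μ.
(49.13, 52.07)

t-interval (σ unknown):
df = n - 1 = 41
t* = 1.303 for 80% confidence

Margin of error = t* · s/√n = 1.303 · 7.33/√42 = 1.47

CI: (49.13, 52.07)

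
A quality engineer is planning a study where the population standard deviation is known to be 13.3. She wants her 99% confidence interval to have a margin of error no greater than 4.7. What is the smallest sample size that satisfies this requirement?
n ≥ 54

For margin E ≤ 4.7:
n ≥ (z* · σ / E)²
n ≥ (2.576 · 13.3 / 4.7)²
n ≥ 53.14

Minimum n = 54 (rounding up)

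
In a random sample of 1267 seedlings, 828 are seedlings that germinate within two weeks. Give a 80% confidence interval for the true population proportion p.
(0.636, 0.671)

Proportion CI:
p̂ = 828/1267 = 0.65351
SE = √(p̂(1-p̂)/n) = √(0.65351 · 0.34649 / 1267) = 0.01337

z* = 1.282
Margin = z* · SE = 1.282 · 0.01337 = 0.0171

CI: 0.65351 ± 0.0171 = (0.636, 0.671)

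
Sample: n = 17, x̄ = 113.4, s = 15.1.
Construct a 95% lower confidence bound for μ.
μ ≥ 107.01

Lower bound (one-sided):
t* = 1.746 (one-sided for 95%)
Lower bound = x̄ - t* · s/√n = 113.4 - 1.746 · 15.1/√17 = 107.01

We are 95% confident that μ ≥ 107.01.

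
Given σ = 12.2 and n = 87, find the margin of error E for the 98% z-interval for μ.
Margin of error = 3.04

Margin of error = z* · σ/√n
= 2.326 · 12.2/√87
= 2.326 · 12.2/9.3274
= 3.04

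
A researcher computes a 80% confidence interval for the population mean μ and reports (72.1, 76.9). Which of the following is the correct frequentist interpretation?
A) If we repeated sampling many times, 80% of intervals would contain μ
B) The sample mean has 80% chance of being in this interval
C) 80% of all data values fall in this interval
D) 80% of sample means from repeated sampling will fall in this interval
A

A) Correct — this is the frequentist long-run coverage interpretation.
B) Wrong — x̄ is observed and sits in the interval by construction.
C) Wrong — a CI is about the parameter μ, not individual data values.
D) Wrong — coverage applies to intervals containing μ, not to future x̄ values.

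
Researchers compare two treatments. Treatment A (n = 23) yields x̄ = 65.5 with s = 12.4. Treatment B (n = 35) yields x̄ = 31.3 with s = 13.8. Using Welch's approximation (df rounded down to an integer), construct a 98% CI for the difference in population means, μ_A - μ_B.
(25.83, 42.57)

Difference: x̄₁ - x̄₂ = 34.20
SE = √(s₁²/n₁ + s₂²/n₂) = √(12.4²/23 + 13.8²/35) = 3.4823
df = 50.67 → 50 (Welch–Satterthwaite, rounded down)
t* = 2.403

CI: 34.20 ± 2.403 · 3.4823 = 34.20 ± 8.37 = (25.83, 42.57)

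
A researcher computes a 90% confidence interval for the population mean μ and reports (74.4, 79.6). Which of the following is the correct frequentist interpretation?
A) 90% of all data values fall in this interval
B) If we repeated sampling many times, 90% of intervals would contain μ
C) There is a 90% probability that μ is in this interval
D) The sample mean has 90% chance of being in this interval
B

A) Wrong — a CI is about the parameter μ, not individual data values.
B) Correct — this is the frequentist long-run coverage interpretation.
C) Wrong — μ is fixed; the randomness lives in the interval, not in μ.
D) Wrong — x̄ is observed and sits in the interval by construction.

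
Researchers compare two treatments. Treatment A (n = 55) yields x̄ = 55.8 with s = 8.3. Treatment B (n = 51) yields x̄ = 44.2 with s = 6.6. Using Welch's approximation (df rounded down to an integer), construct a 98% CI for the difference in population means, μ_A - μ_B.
(8.17, 15.03)

Difference: x̄₁ - x̄₂ = 11.60
SE = √(s₁²/n₁ + s₂²/n₂) = √(8.3²/55 + 6.6²/51) = 1.4514
df = 101.69 → 101 (Welch–Satterthwaite, rounded down)
t* = 2.364

CI: 11.60 ± 2.364 · 1.4514 = 11.60 ± 3.43 = (8.17, 15.03)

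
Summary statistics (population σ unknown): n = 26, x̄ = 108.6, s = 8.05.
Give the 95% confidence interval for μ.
(105.35, 111.85)

t-interval (σ unknown):
df = n - 1 = 25
t* = 2.060 for 95% confidence

Margin of error = t* · s/√n = 2.060 · 8.05/√26 = 3.25

CI: (105.35, 111.85)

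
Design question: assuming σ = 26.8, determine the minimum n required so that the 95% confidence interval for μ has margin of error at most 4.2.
n ≥ 157

For margin E ≤ 4.2:
n ≥ (z* · σ / E)²
n ≥ (1.960 · 26.8 / 4.2)²
n ≥ 156.42

Minimum n = 157 (rounding up)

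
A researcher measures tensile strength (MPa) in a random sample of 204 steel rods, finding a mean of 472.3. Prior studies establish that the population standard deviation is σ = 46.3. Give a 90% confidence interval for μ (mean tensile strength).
(466.97, 477.63)

z-interval (σ known):
z* = 1.645 for 90% confidence

Margin of error = z* · σ/√n = 1.645 · 46.3/√204 = 5.33

CI: (472.3 - 5.33, 472.3 + 5.33) = (466.97, 477.63)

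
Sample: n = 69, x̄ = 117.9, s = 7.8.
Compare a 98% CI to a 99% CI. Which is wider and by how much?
99% CI is wider by 0.51

df = 68
98% CI: t* = 2.382, (115.66, 120.14), width = 2 · t* · s/√n = 4.47
99% CI: t* = 2.650, (115.41, 120.39), width = 2 · t* · s/√n = 4.98

The 99% CI is wider by 4.98 - 4.47 = 0.51.
Higher confidence requires a wider interval.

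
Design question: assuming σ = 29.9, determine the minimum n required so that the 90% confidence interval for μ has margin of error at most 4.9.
n ≥ 101

For margin E ≤ 4.9:
n ≥ (z* · σ / E)²
n ≥ (1.645 · 29.9 / 4.9)²
n ≥ 100.76

Minimum n = 101 (rounding up)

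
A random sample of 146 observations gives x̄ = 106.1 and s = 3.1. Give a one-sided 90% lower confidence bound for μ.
μ ≥ 105.77

Lower bound (one-sided):
t* = 1.287 (one-sided for 90%)
Lower bound = x̄ - t* · s/√n = 106.1 - 1.287 · 3.1/√146 = 105.77

We are 90% confident that μ ≥ 105.77.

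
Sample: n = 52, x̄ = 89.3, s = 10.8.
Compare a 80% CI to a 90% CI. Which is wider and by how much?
90% CI is wider by 1.13

df = 51
80% CI: t* = 1.298, (87.36, 91.24), width = 2 · t* · s/√n = 3.89
90% CI: t* = 1.675, (86.79, 91.81), width = 2 · t* · s/√n = 5.02

The 90% CI is wider by 5.02 - 3.89 = 1.13.
Higher confidence requires a wider interval.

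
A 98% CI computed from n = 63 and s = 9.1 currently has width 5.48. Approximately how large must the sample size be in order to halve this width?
n ≈ 252

CI width ∝ 1/√n
To reduce width by factor 2, need √n to grow by 2 → need 2² = 4 times as many samples.

Current: n = 63, width = 5.48
New: n = 252, width ≈ 2.68

Width reduced by factor of 5.48/2.68 = 2.04.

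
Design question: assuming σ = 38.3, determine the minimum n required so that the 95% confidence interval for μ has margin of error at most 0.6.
n ≥ 15654

For margin E ≤ 0.6:
n ≥ (z* · σ / E)²
n ≥ (1.960 · 38.3 / 0.6)²
n ≥ 15653.35

Minimum n = 15654 (rounding up)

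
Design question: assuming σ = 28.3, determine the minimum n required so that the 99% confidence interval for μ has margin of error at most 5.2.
n ≥ 197

For margin E ≤ 5.2:
n ≥ (z* · σ / E)²
n ≥ (2.576 · 28.3 / 5.2)²
n ≥ 196.54

Minimum n = 197 (rounding up)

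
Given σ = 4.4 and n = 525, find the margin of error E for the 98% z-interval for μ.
Margin of error = 0.45

Margin of error = z* · σ/√n
= 2.326 · 4.4/√525
= 2.326 · 4.4/22.9129
= 0.45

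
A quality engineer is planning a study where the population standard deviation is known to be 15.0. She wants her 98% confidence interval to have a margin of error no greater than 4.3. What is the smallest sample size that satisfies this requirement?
n ≥ 66

For margin E ≤ 4.3:
n ≥ (z* · σ / E)²
n ≥ (2.326 · 15.0 / 4.3)²
n ≥ 65.84

Minimum n = 66 (rounding up)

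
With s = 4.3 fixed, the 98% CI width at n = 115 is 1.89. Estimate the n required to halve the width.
n ≈ 460

CI width ∝ 1/√n
To reduce width by factor 2, need √n to grow by 2 → need 2² = 4 times as many samples.

Current: n = 115, width = 1.89
New: n = 460, width ≈ 0.94

Width reduced by factor of 1.89/0.94 = 2.01.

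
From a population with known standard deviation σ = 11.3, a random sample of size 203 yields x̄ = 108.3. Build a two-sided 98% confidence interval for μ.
(106.46, 110.14)

z-interval (σ known):
z* = 2.326 for 98% confidence

Margin of error = z* · σ/√n = 2.326 · 11.3/√203 = 1.84

CI: (108.3 - 1.84, 108.3 + 1.84) = (106.46, 110.14)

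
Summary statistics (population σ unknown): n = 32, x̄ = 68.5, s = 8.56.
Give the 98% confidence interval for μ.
(64.79, 72.21)

t-interval (σ unknown):
df = n - 1 = 31
t* = 2.453 for 98% confidence

Margin of error = t* · s/√n = 2.453 · 8.56/√32 = 3.71

CI: (64.79, 72.21)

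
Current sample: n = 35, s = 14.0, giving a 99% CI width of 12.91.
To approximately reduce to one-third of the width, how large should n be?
n ≈ 315

CI width ∝ 1/√n
To reduce width by factor 3, need √n to grow by 3 → need 3² = 9 times as many samples.

Current: n = 35, width = 12.91
New: n = 315, width ≈ 4.09

Width reduced by factor of 12.91/4.09 = 3.16.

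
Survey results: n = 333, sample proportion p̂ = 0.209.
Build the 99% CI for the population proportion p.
(0.152, 0.266)

Proportion CI:
SE = √(p̂(1-p̂)/n) = √(0.209 · 0.791 / 333) = 0.02228

z* = 2.576
Margin = z* · SE = 2.576 · 0.02228 = 0.0574

CI: 0.209 ± 0.0574 = (0.152, 0.266)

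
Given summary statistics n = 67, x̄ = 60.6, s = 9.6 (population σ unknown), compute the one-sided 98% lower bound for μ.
μ ≥ 58.14

Lower bound (one-sided):
t* = 2.095 (one-sided for 98%)
Lower bound = x̄ - t* · s/√n = 60.6 - 2.095 · 9.6/√67 = 58.14

We are 98% confident that μ ≥ 58.14.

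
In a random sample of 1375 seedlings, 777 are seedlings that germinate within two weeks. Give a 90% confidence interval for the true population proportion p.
(0.543, 0.587)

Proportion CI:
p̂ = 777/1375 = 0.56509
SE = √(p̂(1-p̂)/n) = √(0.56509 · 0.43491 / 1375) = 0.01337

z* = 1.645
Margin = z* · SE = 1.645 · 0.01337 = 0.0220

CI: 0.56509 ± 0.0220 = (0.543, 0.587)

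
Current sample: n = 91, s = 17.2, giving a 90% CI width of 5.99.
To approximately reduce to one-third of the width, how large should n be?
n ≈ 819

CI width ∝ 1/√n
To reduce width by factor 3, need √n to grow by 3 → need 3² = 9 times as many samples.

Current: n = 91, width = 5.99
New: n = 819, width ≈ 1.98

Width reduced by factor of 5.99/1.98 = 3.03.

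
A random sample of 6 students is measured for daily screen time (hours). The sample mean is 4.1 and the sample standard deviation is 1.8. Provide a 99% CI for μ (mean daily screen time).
(1.14, 7.06)

t-interval (σ unknown):
df = n - 1 = 5
t* = 4.032 for 99% confidence

Margin of error = t* · s/√n = 4.032 · 1.8/√6 = 2.96

CI: (1.14, 7.06)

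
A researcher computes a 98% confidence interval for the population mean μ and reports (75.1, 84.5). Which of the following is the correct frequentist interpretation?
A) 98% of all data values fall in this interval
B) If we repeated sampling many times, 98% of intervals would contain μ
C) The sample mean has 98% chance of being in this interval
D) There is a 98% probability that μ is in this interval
B

A) Wrong — a CI is about the parameter μ, not individual data values.
B) Correct — this is the frequentist long-run coverage interpretation.
C) Wrong — x̄ is observed and sits in the interval by construction.
D) Wrong — μ is fixed; the randomness lives in the interval, not in μ.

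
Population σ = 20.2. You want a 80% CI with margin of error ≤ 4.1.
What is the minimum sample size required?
n ≥ 40

For margin E ≤ 4.1:
n ≥ (z* · σ / E)²
n ≥ (1.282 · 20.2 / 4.1)²
n ≥ 39.89

Minimum n = 40 (rounding up)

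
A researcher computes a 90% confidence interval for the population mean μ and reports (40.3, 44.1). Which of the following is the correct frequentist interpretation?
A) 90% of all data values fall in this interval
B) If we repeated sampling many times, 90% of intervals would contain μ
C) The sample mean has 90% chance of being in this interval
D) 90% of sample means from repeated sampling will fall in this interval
B

A) Wrong — a CI is about the parameter μ, not individual data values.
B) Correct — this is the frequentist long-run coverage interpretation.
C) Wrong — x̄ is observed and sits in the interval by construction.
D) Wrong — coverage applies to intervals containing μ, not to future x̄ values.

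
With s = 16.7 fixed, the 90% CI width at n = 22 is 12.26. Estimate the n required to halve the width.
n ≈ 88

CI width ∝ 1/√n
To reduce width by factor 2, need √n to grow by 2 → need 2² = 4 times as many samples.

Current: n = 22, width = 12.26
New: n = 88, width ≈ 5.92

Width reduced by factor of 12.26/5.92 = 2.07.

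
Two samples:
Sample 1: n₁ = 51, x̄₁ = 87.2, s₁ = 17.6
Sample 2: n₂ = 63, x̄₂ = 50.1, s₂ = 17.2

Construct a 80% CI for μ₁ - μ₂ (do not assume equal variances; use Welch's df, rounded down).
(32.87, 41.33)

Difference: x̄₁ - x̄₂ = 37.10
SE = √(s₁²/n₁ + s₂²/n₂) = √(17.6²/51 + 17.2²/63) = 3.2817
df = 106.07 → 106 (Welch–Satterthwaite, rounded down)
t* = 1.290

CI: 37.10 ± 1.290 · 3.2817 = 37.10 ± 4.23 = (32.87, 41.33)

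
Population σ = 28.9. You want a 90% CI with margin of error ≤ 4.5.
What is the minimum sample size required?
n ≥ 112

For margin E ≤ 4.5:
n ≥ (z* · σ / E)²
n ≥ (1.645 · 28.9 / 4.5)²
n ≥ 111.61

Minimum n = 112 (rounding up)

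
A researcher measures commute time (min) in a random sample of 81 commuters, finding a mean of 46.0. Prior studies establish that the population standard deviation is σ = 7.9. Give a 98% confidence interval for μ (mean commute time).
(43.96, 48.04)

z-interval (σ known):
z* = 2.326 for 98% confidence

Margin of error = z* · σ/√n = 2.326 · 7.9/√81 = 2.04

CI: (46.0 - 2.04, 46.0 + 2.04) = (43.96, 48.04)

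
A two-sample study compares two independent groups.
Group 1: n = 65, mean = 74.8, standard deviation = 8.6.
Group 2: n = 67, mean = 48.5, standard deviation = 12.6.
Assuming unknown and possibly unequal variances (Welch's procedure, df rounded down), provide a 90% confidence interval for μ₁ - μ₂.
(23.19, 29.41)

Difference: x̄₁ - x̄₂ = 26.30
SE = √(s₁²/n₁ + s₂²/n₂) = √(8.6²/65 + 12.6²/67) = 1.8728
df = 116.82 → 116 (Welch–Satterthwaite, rounded down)
t* = 1.658

CI: 26.30 ± 1.658 · 1.8728 = 26.30 ± 3.11 = (23.19, 29.41)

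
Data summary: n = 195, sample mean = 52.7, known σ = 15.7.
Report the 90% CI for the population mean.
(50.85, 54.55)

z-interval (σ known):
z* = 1.645 for 90% confidence

Margin of error = z* · σ/√n = 1.645 · 15.7/√195 = 1.85

CI: (52.7 - 1.85, 52.7 + 1.85) = (50.85, 54.55)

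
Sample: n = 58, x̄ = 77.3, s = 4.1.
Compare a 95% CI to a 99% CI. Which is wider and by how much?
99% CI is wider by 0.71

df = 57
95% CI: t* = 2.002, (76.22, 78.38), width = 2 · t* · s/√n = 2.16
99% CI: t* = 2.665, (75.87, 78.73), width = 2 · t* · s/√n = 2.87

The 99% CI is wider by 2.87 - 2.16 = 0.71.
Higher confidence requires a wider interval.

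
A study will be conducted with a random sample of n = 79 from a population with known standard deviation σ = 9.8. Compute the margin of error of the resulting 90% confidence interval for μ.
Margin of error = 1.81

Margin of error = z* · σ/√n
= 1.645 · 9.8/√79
= 1.645 · 9.8/8.8882
= 1.81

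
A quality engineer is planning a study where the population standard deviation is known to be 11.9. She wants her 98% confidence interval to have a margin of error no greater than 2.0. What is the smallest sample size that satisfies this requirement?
n ≥ 192

For margin E ≤ 2.0:
n ≥ (z* · σ / E)²
n ≥ (2.326 · 11.9 / 2.0)²
n ≥ 191.54

Minimum n = 192 (rounding up)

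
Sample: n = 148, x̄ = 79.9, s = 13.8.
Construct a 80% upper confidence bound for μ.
μ ≤ 80.86

Upper bound (one-sided):
t* = 0.844 (one-sided for 80%)
Upper bound = x̄ + t* · s/√n = 79.9 + 0.844 · 13.8/√148 = 80.86

We are 80% confident that μ ≤ 80.86.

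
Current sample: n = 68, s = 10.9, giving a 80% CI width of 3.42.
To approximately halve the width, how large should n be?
n ≈ 272

CI width ∝ 1/√n
To reduce width by factor 2, need √n to grow by 2 → need 2² = 4 times as many samples.

Current: n = 68, width = 3.42
New: n = 272, width ≈ 1.70

Width reduced by factor of 3.42/1.70 = 2.01.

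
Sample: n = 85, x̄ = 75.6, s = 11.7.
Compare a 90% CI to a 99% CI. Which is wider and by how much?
99% CI is wider by 2.47

df = 84
90% CI: t* = 1.663, (73.49, 77.71), width = 2 · t* · s/√n = 4.22
99% CI: t* = 2.636, (72.25, 78.95), width = 2 · t* · s/√n = 6.69

The 99% CI is wider by 6.69 - 4.22 = 2.47.
Higher confidence requires a wider interval.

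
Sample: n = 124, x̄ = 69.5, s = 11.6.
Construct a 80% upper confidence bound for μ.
μ ≤ 70.38

Upper bound (one-sided):
t* = 0.845 (one-sided for 80%)
Upper bound = x̄ + t* · s/√n = 69.5 + 0.845 · 11.6/√124 = 70.38

We are 80% confident that μ ≤ 70.38.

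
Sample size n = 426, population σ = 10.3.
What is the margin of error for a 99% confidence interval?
Margin of error = 1.29

Margin of error = z* · σ/√n
= 2.576 · 10.3/√426
= 2.576 · 10.3/20.6398
= 1.29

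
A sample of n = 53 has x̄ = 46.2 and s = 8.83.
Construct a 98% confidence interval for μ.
(43.29, 49.11)

t-interval (σ unknown):
df = n - 1 = 52
t* = 2.400 for 98% confidence

Margin of error = t* · s/√n = 2.400 · 8.83/√53 = 2.91

CI: (43.29, 49.11)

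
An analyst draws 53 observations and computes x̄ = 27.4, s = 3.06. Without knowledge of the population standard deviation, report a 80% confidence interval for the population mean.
(26.85, 27.95)

t-interval (σ unknown):
df = n - 1 = 52
t* = 1.298 for 80% confidence

Margin of error = t* · s/√n = 1.298 · 3.06/√53 = 0.55

CI: (26.85, 27.95)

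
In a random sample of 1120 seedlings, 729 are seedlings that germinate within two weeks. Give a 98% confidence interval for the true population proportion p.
(0.618, 0.684)

Proportion CI:
p̂ = 729/1120 = 0.65089
SE = √(p̂(1-p̂)/n) = √(0.65089 · 0.34911 / 1120) = 0.01424

z* = 2.326
Margin = z* · SE = 2.326 · 0.01424 = 0.0331

CI: 0.65089 ± 0.0331 = (0.618, 0.684)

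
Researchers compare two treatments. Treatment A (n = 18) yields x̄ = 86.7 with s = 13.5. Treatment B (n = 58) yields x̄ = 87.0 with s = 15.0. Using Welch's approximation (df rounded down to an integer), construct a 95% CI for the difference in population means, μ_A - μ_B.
(-7.93, 7.33)

Difference: x̄₁ - x̄₂ = -0.30
SE = √(s₁²/n₁ + s₂²/n₂) = √(13.5²/18 + 15.0²/58) = 3.7422
df = 31.16 → 31 (Welch–Satterthwaite, rounded down)
t* = 2.040

CI: -0.30 ± 2.040 · 3.7422 = -0.30 ± 7.63 = (-7.93, 7.33)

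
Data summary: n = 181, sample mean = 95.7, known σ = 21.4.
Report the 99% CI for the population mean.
(91.60, 99.80)

z-interval (σ known):
z* = 2.576 for 99% confidence

Margin of error = z* · σ/√n = 2.576 · 21.4/√181 = 4.10

CI: (95.7 - 4.10, 95.7 + 4.10) = (91.60, 99.80)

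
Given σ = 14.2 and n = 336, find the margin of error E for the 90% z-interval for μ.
Margin of error = 1.27

Margin of error = z* · σ/√n
= 1.645 · 14.2/√336
= 1.645 · 14.2/18.3303
= 1.27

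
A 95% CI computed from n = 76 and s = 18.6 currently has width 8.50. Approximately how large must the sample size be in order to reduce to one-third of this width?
n ≈ 684

CI width ∝ 1/√n
To reduce width by factor 3, need √n to grow by 3 → need 3² = 9 times as many samples.

Current: n = 76, width = 8.50
New: n = 684, width ≈ 2.79

Width reduced by factor of 8.50/2.79 = 3.05.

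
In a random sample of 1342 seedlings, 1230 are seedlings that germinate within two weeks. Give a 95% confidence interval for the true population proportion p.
(0.902, 0.931)

Proportion CI:
p̂ = 1230/1342 = 0.91654
SE = √(p̂(1-p̂)/n) = √(0.91654 · 0.08346 / 1342) = 0.00755

z* = 1.960
Margin = z* · SE = 1.960 · 0.00755 = 0.0148

CI: 0.91654 ± 0.0148 = (0.902, 0.931)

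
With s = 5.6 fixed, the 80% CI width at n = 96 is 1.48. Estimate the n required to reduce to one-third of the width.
n ≈ 864

CI width ∝ 1/√n
To reduce width by factor 3, need √n to grow by 3 → need 3² = 9 times as many samples.

Current: n = 96, width = 1.48
New: n = 864, width ≈ 0.49

Width reduced by factor of 1.48/0.49 = 3.02.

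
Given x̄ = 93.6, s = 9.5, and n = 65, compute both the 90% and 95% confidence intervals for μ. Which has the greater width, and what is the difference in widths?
95% CI is wider by 0.78

df = 64
90% CI: t* = 1.669, (91.63, 95.57), width = 2 · t* · s/√n = 3.93
95% CI: t* = 1.998, (91.25, 95.95), width = 2 · t* · s/√n = 4.71

The 95% CI is wider by 4.71 - 3.93 = 0.78.
Higher confidence requires a wider interval.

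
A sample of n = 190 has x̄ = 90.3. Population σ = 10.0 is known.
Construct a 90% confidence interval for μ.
(89.11, 91.49)

z-interval (σ known):
z* = 1.645 for 90% confidence

Margin of error = z* · σ/√n = 1.645 · 10.0/√190 = 1.19

CI: (90.3 - 1.19, 90.3 + 1.19) = (89.11, 91.49)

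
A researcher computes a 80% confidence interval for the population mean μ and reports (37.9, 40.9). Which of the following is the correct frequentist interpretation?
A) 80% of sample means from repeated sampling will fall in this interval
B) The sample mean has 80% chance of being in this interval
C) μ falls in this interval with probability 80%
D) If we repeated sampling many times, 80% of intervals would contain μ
D

A) Wrong — coverage applies to intervals containing μ, not to future x̄ values.
B) Wrong — x̄ is observed and sits in the interval by construction.
C) Wrong — μ is fixed; the randomness lives in the interval, not in μ.
D) Correct — this is the frequentist long-run coverage interpretation.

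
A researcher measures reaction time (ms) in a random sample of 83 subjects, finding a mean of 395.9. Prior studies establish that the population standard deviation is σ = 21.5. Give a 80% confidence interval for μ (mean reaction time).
(392.87, 398.93)

z-interval (σ known):
z* = 1.282 for 80% confidence

Margin of error = z* · σ/√n = 1.282 · 21.5/√83 = 3.03

CI: (395.9 - 3.03, 395.9 + 3.03) = (392.87, 398.93)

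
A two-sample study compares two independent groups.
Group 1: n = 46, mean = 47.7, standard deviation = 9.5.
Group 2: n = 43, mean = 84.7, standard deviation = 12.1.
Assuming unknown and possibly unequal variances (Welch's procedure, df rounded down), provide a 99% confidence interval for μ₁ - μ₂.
(-43.12, -30.88)

Difference: x̄₁ - x̄₂ = -37.00
SE = √(s₁²/n₁ + s₂²/n₂) = √(9.5²/46 + 12.1²/43) = 2.3166
df = 79.66 → 79 (Welch–Satterthwaite, rounded down)
t* = 2.640

CI: -37.00 ± 2.640 · 2.3166 = -37.00 ± 6.12 = (-43.12, -30.88)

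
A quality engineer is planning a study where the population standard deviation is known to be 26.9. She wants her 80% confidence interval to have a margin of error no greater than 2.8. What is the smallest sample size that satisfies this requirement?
n ≥ 152

For margin E ≤ 2.8:
n ≥ (z* · σ / E)²
n ≥ (1.282 · 26.9 / 2.8)²
n ≥ 151.69

Minimum n = 152 (rounding up)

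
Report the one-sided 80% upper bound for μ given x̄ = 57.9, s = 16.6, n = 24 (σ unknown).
μ ≤ 60.81

Upper bound (one-sided):
t* = 0.858 (one-sided for 80%)
Upper bound = x̄ + t* · s/√n = 57.9 + 0.858 · 16.6/√24 = 60.81

We are 80% confident that μ ≤ 60.81.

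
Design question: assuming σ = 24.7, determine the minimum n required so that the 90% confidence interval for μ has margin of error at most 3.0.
n ≥ 184

For margin E ≤ 3.0:
n ≥ (z* · σ / E)²
n ≥ (1.645 · 24.7 / 3.0)²
n ≥ 183.44

Minimum n = 184 (rounding up)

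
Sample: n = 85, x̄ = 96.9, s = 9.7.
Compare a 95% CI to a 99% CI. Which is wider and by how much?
99% CI is wider by 1.36

df = 84
95% CI: t* = 1.989, (94.81, 98.99), width = 2 · t* · s/√n = 4.19
99% CI: t* = 2.636, (94.13, 99.67), width = 2 · t* · s/√n = 5.55

The 99% CI is wider by 5.55 - 4.19 = 1.36.
Higher confidence requires a wider interval.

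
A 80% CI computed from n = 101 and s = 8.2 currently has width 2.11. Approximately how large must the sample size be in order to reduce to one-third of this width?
n ≈ 909

CI width ∝ 1/√n
To reduce width by factor 3, need √n to grow by 3 → need 3² = 9 times as many samples.

Current: n = 101, width = 2.11
New: n = 909, width ≈ 0.70

Width reduced by factor of 2.11/0.70 = 3.01.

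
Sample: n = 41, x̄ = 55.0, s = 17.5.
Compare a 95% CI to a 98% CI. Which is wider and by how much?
98% CI is wider by 2.19

df = 40
95% CI: t* = 2.021, (49.48, 60.52), width = 2 · t* · s/√n = 11.05
98% CI: t* = 2.423, (48.38, 61.62), width = 2 · t* · s/√n = 13.24

The 98% CI is wider by 13.24 - 11.05 = 2.19.
Higher confidence requires a wider interval.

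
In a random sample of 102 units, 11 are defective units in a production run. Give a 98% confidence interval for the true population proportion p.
(0.036, 0.179)

Proportion CI:
p̂ = 11/102 = 0.10784
SE = √(p̂(1-p̂)/n) = √(0.10784 · 0.89216 / 102) = 0.03071

z* = 2.326
Margin = z* · SE = 2.326 · 0.03071 = 0.0714

CI: 0.10784 ± 0.0714 = (0.036, 0.179)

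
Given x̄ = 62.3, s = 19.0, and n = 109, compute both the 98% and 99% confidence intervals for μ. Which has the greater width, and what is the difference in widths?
99% CI is wider by 0.95

df = 108
98% CI: t* = 2.361, (58.00, 66.60), width = 2 · t* · s/√n = 8.59
99% CI: t* = 2.622, (57.53, 67.07), width = 2 · t* · s/√n = 9.54

The 99% CI is wider by 9.54 - 8.59 = 0.95.
Higher confidence requires a wider interval.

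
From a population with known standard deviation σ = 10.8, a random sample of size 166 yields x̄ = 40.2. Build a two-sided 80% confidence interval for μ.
(39.13, 41.27)

z-interval (σ known):
z* = 1.282 for 80% confidence

Margin of error = z* · σ/√n = 1.282 · 10.8/√166 = 1.07

CI: (40.2 - 1.07, 40.2 + 1.07) = (39.13, 41.27)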